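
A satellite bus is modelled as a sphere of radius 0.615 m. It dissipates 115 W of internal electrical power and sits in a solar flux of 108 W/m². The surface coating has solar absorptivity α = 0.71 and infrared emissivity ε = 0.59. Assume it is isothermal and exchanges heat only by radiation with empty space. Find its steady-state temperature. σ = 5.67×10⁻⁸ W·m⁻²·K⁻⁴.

At steady state, absorbed solar power + internal power = radiated power.
Absorbed: α·S·A_cross = 0.71·108·1.188 = 91.11 W (cross-section πr²).
Total input = 91.11 + 115 = 206.1 W.
Radiated: εσ·A_surf·T⁴ with A_surf = 4πr² = 4.753 m².
T⁴ = 206.1/(0.59·5.67×10⁻⁸·4.753) = 1.296×10⁹ K⁴.

T ≈ 190 K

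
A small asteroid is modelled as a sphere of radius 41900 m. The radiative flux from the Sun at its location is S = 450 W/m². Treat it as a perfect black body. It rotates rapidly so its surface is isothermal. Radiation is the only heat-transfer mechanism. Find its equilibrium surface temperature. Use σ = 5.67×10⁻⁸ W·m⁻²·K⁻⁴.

T ≈ 211 K

At equilibrium, absorbed power = emitted power.
Absorbing cross-section = πr² = 5.515×10⁹ m²; emitting surface = 4πr² = 2.206×10¹⁰ m² (ratio 4).
S·A_cross = εσ·A_surf·T⁴  ⇒  T⁴ = S/(4σ).
T⁴ = 1.00·450/(4·5.67×10⁻⁸) = 1.984×10⁹ K⁴.
T = (1.984×10⁹)^(1/4).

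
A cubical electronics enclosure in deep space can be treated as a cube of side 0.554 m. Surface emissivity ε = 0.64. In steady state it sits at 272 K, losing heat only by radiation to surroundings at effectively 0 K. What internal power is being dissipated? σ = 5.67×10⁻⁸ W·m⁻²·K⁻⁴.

P ≈ 366 W

Steady state: P = εσA T⁴.
A = 6L² = 1.841 m²; T⁴ = (272)⁴ = 5.474×10⁹ K⁴.
P = 0.64 × 5.67×10⁻⁸ × 1.841 × 5.474×10⁹.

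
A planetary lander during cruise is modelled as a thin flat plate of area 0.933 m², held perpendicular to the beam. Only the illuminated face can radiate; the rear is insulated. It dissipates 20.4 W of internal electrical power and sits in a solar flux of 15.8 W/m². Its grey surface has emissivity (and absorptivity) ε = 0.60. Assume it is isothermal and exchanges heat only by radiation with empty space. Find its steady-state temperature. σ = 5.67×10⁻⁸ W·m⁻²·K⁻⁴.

At steady state, absorbed solar power + internal power = radiated power.
Absorbed: α·S·A_cross = 0.60·15.8·0.9330 = 8.845 W (cross-section A).
Total input = 8.845 + 20.4 = 29.24 W.
Radiated: εσ·A_surf·T⁴ with A_surf = A = 0.9330 m².
T⁴ = 29.24/(0.60·5.67×10⁻⁸·0.9330) = 9.214×10⁸ K⁴.

T ≈ 174 K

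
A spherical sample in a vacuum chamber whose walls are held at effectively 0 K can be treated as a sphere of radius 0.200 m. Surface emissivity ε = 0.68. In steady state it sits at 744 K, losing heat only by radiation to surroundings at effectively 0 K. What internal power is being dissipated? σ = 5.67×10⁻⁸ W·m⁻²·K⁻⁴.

P ≈ 5940 W

Steady state: P = εσA T⁴.
A = 4πr² = 0.5027 m²; T⁴ = (744)⁴ = 3.064×10¹¹ K⁴.
P = 0.68 × 5.67×10⁻⁸ × 0.5027 × 3.064×10¹¹.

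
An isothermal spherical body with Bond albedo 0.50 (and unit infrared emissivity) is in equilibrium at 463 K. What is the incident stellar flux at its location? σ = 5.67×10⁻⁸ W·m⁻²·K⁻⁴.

(1−a)S·πr² = σ·4πr²·T⁴ ⇒ S = 4σT⁴/(1−a).
S = 4·5.67×10⁻⁸·4.595×10¹⁰/0.500.

S ≈ 20800 W/m²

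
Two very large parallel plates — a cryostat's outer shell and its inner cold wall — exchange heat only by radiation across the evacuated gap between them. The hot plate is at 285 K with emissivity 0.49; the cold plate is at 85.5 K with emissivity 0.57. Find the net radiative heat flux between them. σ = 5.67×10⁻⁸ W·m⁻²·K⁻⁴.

q ≈ 133 W/m²

For two infinite grey parallel plates, q = σ(T₁⁴ − T₂⁴)/(1/ε₁ + 1/ε₂ − 1).
T₁⁴ − T₂⁴ = 6.598×10⁹ − 5.344×10⁷ = 6.544×10⁹ K⁴.
1/ε₁ + 1/ε₂ − 1 = 2.041 + 1.754 − 1 = 2.795.
q = 5.67×10⁻⁸ × 6.544×10⁹ / 2.795.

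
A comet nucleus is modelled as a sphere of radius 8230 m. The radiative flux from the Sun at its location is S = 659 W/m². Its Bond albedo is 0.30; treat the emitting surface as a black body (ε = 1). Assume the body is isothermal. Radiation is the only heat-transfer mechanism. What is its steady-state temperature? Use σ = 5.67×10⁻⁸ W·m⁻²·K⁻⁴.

At equilibrium, absorbed power = emitted power.
Absorbing cross-section = πr² = 2.128×10⁸ m²; emitting surface = 4πr² = 8.512×10⁸ m² (ratio 4).
(1−a)S·A_cross = εσ·A_surf·T⁴  ⇒  T⁴ = (1−a)S/(4σ).
T⁴ = 0.700·659/(4·5.67×10⁻⁸) = 2.034×10⁹ K⁴.
T = (2.034×10⁹)^(1/4).

T ≈ 212 K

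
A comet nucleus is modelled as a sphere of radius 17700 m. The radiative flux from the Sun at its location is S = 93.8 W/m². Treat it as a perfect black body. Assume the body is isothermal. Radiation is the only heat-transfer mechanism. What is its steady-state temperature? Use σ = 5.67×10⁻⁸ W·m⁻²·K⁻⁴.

At equilibrium, absorbed power = emitted power.
Absorbing cross-section = πr² = 9.842×10⁸ m²; emitting surface = 4πr² = 3.937×10⁹ m² (ratio 4).
S·A_cross = εσ·A_surf·T⁴  ⇒  T⁴ = S/(4σ).
T⁴ = 1.00·93.8/(4·5.67×10⁻⁸) = 4.136×10⁸ K⁴.
T = (4.136×10⁸)^(1/4).

T ≈ 143 K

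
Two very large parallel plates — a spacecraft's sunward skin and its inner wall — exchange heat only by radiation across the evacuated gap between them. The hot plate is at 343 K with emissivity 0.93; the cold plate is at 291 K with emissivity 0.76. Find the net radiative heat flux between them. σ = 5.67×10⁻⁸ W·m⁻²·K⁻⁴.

q ≈ 272 W/m²

For two infinite grey parallel plates, q = σ(T₁⁴ − T₂⁴)/(1/ε₁ + 1/ε₂ − 1).
T₁⁴ − T₂⁴ = 1.384×10¹⁰ − 7.171×10⁹ = 6.670×10⁹ K⁴.
1/ε₁ + 1/ε₂ − 1 = 1.075 + 1.316 − 1 = 1.391.
q = 5.67×10⁻⁸ × 6.670×10⁹ / 1.391.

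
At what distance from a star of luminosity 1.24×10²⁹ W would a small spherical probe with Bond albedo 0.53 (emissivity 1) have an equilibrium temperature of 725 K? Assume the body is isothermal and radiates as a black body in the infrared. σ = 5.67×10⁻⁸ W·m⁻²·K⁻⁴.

For an isothermal black-emitting sphere, (1−a)S·πr² = σ·4πr²·T⁴ ⇒ S = 4σT⁴/(1−a).
S = 4·5.67×10⁻⁸·(725)⁴/0.470 = 1.333×10⁵ W/m².
Flux falls as S = L/(4πd²), so d = √(L/(4πS)) = √(1.24×10²⁹/(4π·1.333×10⁵)).

d ≈ 2.72×10¹¹ m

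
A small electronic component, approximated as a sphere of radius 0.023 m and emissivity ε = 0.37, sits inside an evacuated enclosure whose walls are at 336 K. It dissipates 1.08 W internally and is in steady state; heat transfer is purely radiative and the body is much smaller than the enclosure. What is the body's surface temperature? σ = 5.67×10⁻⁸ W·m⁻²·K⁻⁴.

T ≈ 378 K

For a small grey body in a large enclosure, net radiated power = εσA(T⁴ − T_w⁴).
Steady state: P = εσA(T⁴ − T_w⁴) with A = 4πr² = 0.006648 m².
T⁴ = P/(εσA) + T_w⁴ = 1.08/(0.37·5.67×10⁻⁸·0.006648) + (336)⁴
    = 7.744×10⁹ + 1.275×10¹⁰ = 2.049×10¹⁰ K⁴.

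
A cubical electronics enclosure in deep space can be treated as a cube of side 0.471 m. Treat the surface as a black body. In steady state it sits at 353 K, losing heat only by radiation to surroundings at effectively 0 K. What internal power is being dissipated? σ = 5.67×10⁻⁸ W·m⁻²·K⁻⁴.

P ≈ 1170 W

Steady state: P = εσA T⁴.
A = 6L² = 1.331 m²; T⁴ = (353)⁴ = 1.553×10¹⁰ K⁴.
P = 1.0 × 5.67×10⁻⁸ × 1.331 × 1.553×10¹⁰.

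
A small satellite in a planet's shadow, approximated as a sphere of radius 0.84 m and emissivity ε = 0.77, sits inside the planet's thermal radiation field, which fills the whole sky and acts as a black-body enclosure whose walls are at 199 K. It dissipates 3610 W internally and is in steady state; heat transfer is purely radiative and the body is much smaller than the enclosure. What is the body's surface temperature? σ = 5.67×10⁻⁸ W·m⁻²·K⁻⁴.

For a small grey body in a large enclosure, net radiated power = εσA(T⁴ − T_w⁴).
Steady state: P = εσA(T⁴ − T_w⁴) with A = 4πr² = 8.867 m².
T⁴ = P/(εσA) + T_w⁴ = 3610/(0.77·5.67×10⁻⁸·8.867) + (199)⁴
    = 9.325×10⁹ + 1.568×10⁹ = 1.089×10¹⁰ K⁴.

T ≈ 323 K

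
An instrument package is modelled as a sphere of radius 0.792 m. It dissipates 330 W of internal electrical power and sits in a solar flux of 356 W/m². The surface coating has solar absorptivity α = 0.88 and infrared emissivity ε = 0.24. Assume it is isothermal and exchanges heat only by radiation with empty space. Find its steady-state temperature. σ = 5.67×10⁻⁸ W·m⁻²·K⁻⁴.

At steady state, absorbed solar power + internal power = radiated power.
Absorbed: α·S·A_cross = 0.88·356·1.971 = 617.4 W (cross-section πr²).
Total input = 617.4 + 330 = 947.4 W.
Radiated: εσ·A_surf·T⁴ with A_surf = 4πr² = 7.882 m².
T⁴ = 947.4/(0.24·5.67×10⁻⁸·7.882) = 8.832×10⁹ K⁴.

T ≈ 307 K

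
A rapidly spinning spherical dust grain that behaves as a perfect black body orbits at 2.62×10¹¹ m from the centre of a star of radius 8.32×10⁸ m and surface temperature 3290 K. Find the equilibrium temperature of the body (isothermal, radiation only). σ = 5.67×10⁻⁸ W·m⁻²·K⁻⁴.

T ≈ 131 K

The star's surface emits σT_*⁴; at distance d the flux is S = σT_*⁴(R_*/d)².
S = 5.67×10⁻⁸·(3290)⁴·(8.32×10⁸/2.62×10¹¹)² = 66.99 W/m².
For an isothermal sphere T⁴ = (1−a)S/(4σ) = 2.954×10⁸ K⁴.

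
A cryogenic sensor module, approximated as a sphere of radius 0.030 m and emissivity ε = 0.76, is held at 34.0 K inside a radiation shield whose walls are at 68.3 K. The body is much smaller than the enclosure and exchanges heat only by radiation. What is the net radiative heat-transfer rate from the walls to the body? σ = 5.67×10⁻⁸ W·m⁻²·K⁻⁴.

For a small grey body in a large enclosure: P_net = εσA(T_body⁴ − T_wall⁴).
A = 4πr² = 0.01131 m²; T_body⁴ − T_wall⁴ = 1.336×10⁶ − 2.176×10⁷ = -2.042×10⁷ K⁴.
|P_net| = 0.76·5.67×10⁻⁸·0.01131·2.042×10⁷.

P_net ≈ 0.00995 W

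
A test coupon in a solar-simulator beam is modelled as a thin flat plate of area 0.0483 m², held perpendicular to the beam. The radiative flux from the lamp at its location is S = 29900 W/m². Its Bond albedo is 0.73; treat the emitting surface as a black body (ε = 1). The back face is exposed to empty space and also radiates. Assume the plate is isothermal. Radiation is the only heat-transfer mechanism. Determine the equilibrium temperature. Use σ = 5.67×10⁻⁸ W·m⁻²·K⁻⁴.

At equilibrium, absorbed power = emitted power.
Absorbing cross-section = A = 0.04830 m²; emitting surface = 2A = 0.09660 m² (ratio 2).
(1−a)S·A_cross = εσ·A_surf·T⁴  ⇒  T⁴ = (1−a)S/(2σ).
T⁴ = 0.270·29900/(2·5.67×10⁻⁸) = 7.119×10¹⁰ K⁴.
T = (7.119×10¹⁰)^(1/4).

T ≈ 517 K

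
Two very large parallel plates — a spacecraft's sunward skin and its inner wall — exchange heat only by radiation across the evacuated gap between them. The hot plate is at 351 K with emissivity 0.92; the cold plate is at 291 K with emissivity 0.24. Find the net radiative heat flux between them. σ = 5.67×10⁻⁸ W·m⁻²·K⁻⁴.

q ≈ 107 W/m²

For two infinite grey parallel plates, q = σ(T₁⁴ − T₂⁴)/(1/ε₁ + 1/ε₂ − 1).
T₁⁴ − T₂⁴ = 1.518×10¹⁰ − 7.171×10⁹ = 8.008×10⁹ K⁴.
1/ε₁ + 1/ε₂ − 1 = 1.087 + 4.167 − 1 = 4.254.
q = 5.67×10⁻⁸ × 8.008×10⁹ / 4.254.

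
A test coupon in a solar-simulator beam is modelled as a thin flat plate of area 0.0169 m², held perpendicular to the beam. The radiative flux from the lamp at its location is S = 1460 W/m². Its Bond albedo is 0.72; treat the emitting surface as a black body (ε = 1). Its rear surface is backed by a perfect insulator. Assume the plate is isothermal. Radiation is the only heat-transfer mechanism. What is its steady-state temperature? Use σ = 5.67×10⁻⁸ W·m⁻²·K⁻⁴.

At equilibrium, absorbed power = emitted power.
Absorbing cross-section = A = 0.01690 m²; emitting surface = A = 0.01690 m² (ratio 1).
(1−a)S·A_cross = εσ·A_surf·T⁴  ⇒  T⁴ = (1−a)S/(1σ).
T⁴ = 0.280·1460/(1·5.67×10⁻⁸) = 7.210×10⁹ K⁴.
T = (7.210×10⁹)^(1/4).

T ≈ 291 K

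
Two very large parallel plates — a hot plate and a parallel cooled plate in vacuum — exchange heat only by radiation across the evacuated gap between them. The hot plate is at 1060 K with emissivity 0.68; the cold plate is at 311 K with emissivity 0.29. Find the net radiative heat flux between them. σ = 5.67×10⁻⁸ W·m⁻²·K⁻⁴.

q ≈ 18100 W/m²

For two infinite grey parallel plates, q = σ(T₁⁴ − T₂⁴)/(1/ε₁ + 1/ε₂ − 1).
T₁⁴ − T₂⁴ = 1.262×10¹² − 9.355×10⁹ = 1.253×10¹² K⁴.
1/ε₁ + 1/ε₂ − 1 = 1.471 + 3.448 − 1 = 3.919.
q = 5.67×10⁻⁸ × 1.253×10¹² / 3.919.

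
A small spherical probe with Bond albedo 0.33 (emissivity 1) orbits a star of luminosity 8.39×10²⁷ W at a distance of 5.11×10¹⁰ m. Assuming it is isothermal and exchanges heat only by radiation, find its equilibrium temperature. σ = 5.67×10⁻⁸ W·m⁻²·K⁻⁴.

T ≈ 932 K

First find the stellar flux at distance d: S = L/(4πd²) = 8.39×10²⁷/(4π·(5.11×10¹⁰)²) = 2.557×10⁵ W/m².
For an isothermal sphere, absorbed (1−a)S·πr² = emitted σ·4πr²·T⁴, so T⁴ = (1−a)S/(4σ).
T⁴ = 0.670·2.557×10⁵/(4·5.67×10⁻⁸) = 7.553×10¹¹ K⁴.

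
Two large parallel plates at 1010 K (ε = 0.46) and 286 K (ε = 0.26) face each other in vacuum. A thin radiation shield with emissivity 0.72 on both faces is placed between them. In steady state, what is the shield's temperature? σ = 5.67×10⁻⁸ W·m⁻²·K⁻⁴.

T_s ≈ 898 K

In steady state the net flux on the hot side equals that on the cold side.
σ(T₁⁴−T_s⁴)/D₁ = σ(T_s⁴−T₂⁴)/D₂, with D₁ = 1/ε₁+1/ε_s−1 = 2.563, D₂ = 1/ε_s+1/ε₂−1 = 4.235.
Solve for T_s⁴: T_s⁴ = (D₂·T₁⁴ + D₁·T₂⁴)/(D₁+D₂) = 6.508×10¹¹ K⁴.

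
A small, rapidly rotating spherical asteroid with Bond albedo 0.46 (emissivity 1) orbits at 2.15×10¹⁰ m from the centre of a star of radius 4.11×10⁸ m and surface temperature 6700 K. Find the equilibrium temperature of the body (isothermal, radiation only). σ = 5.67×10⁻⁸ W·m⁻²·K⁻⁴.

T ≈ 562 K

The star's surface emits σT_*⁴; at distance d the flux is S = σT_*⁴(R_*/d)².
S = 5.67×10⁻⁸·(6700)⁴·(4.11×10⁸/2.15×10¹⁰)² = 41750 W/m².
For an isothermal sphere T⁴ = (1−a)S/(4σ) = 9.941×10¹⁰ K⁴.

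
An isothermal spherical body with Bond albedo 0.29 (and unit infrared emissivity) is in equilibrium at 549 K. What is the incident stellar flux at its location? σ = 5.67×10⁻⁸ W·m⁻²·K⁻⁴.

(1−a)S·πr² = σ·4πr²·T⁴ ⇒ S = 4σT⁴/(1−a).
S = 4·5.67×10⁻⁸·9.084×10¹⁰/0.710.

S ≈ 29000 W/m²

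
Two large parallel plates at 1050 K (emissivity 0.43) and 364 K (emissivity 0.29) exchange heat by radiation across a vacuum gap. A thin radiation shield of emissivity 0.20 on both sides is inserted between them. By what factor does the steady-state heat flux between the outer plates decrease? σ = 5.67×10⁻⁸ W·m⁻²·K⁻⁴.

Without shield: q₀ = σΔ(T⁴)/(1/ε₁+1/ε₂−1) with denominator 4.774.
With shield the two gaps are in series; the resistances add: (1/ε₁+1/ε_s−1)+(1/ε_s+1/ε₂−1) = 6.326+7.448 = 13.77.
Heat-flux ratio q₀/q = 13.77/4.774.

factor ≈ 2.89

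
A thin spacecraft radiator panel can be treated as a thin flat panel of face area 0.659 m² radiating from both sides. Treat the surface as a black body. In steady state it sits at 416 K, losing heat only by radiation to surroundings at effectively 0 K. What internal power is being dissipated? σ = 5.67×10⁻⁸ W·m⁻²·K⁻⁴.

Steady state: P = εσA T⁴.
A = 2·0.659 = 1.318 m²; T⁴ = (416)⁴ = 2.995×10¹⁰ K⁴.
P = 1.0 × 5.67×10⁻⁸ × 1.318 × 2.995×10¹⁰.

P ≈ 2240 W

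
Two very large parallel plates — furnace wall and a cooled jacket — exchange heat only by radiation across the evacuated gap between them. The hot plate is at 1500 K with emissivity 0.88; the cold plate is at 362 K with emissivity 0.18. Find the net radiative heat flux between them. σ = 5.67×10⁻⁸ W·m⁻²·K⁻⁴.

q ≈ 50300 W/m²

For two infinite grey parallel plates, q = σ(T₁⁴ − T₂⁴)/(1/ε₁ + 1/ε₂ − 1).
T₁⁴ − T₂⁴ = 5.062×10¹² − 1.717×10¹⁰ = 5.045×10¹² K⁴.
1/ε₁ + 1/ε₂ − 1 = 1.136 + 5.556 − 1 = 5.692.
q = 5.67×10⁻⁸ × 5.045×10¹² / 5.692.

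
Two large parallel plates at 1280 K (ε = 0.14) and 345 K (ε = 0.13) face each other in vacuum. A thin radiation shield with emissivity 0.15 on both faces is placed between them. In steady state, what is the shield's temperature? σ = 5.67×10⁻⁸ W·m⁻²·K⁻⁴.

T_s ≈ 1080 K

In steady state the net flux on the hot side equals that on the cold side.
σ(T₁⁴−T_s⁴)/D₁ = σ(T_s⁴−T₂⁴)/D₂, with D₁ = 1/ε₁+1/ε_s−1 = 12.81, D₂ = 1/ε_s+1/ε₂−1 = 13.36.
Solve for T_s⁴: T_s⁴ = (D₂·T₁⁴ + D₁·T₂⁴)/(D₁+D₂) = 1.377×10¹² K⁴.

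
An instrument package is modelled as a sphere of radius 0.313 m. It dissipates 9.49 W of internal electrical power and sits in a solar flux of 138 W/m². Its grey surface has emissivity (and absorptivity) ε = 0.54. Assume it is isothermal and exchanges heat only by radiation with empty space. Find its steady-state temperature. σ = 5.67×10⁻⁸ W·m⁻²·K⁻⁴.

At steady state, absorbed solar power + internal power = radiated power.
Absorbed: α·S·A_cross = 0.54·138·0.3078 = 22.94 W (cross-section πr²).
Total input = 22.94 + 9.49 = 32.43 W.
Radiated: εσ·A_surf·T⁴ with A_surf = 4πr² = 1.231 m².
T⁴ = 32.43/(0.54·5.67×10⁻⁸·1.231) = 8.602×10⁸ K⁴.

T ≈ 171 K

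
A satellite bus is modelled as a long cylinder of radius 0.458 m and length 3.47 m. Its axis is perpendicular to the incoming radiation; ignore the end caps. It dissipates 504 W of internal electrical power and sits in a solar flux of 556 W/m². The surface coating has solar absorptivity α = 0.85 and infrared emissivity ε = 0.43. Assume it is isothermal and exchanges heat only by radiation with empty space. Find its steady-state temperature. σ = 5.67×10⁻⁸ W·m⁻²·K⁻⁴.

At steady state, absorbed solar power + internal power = radiated power.
Absorbed: α·S·A_cross = 0.85·556·3.179 = 1502 W (cross-section 2rL).
Total input = 1502 + 504 = 2006 W.
Radiated: εσ·A_surf·T⁴ with A_surf = 2πrL = 9.986 m².
T⁴ = 2006/(0.43·5.67×10⁻⁸·9.986) = 8.240×10⁹ K⁴.

T ≈ 301 K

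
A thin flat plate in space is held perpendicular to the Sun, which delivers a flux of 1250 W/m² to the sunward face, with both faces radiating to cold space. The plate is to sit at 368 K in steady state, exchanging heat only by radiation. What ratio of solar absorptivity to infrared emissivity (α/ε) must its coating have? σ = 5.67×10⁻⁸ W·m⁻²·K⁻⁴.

α/ε ≈ 1.66

Balance: αS·A = εσ·2A·T⁴ ⇒ α/ε = 2σT⁴/S.
α/ε = 2·5.67×10⁻⁸·(368)⁴/1250 = 2·5.67×10⁻⁸·1.834×10¹⁰/1250.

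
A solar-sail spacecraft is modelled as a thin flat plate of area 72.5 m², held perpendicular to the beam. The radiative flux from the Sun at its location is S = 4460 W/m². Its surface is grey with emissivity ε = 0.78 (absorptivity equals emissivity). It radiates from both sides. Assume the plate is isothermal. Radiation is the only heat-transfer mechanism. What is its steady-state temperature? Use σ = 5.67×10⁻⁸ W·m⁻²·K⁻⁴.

T ≈ 445 K

At equilibrium, absorbed power = emitted power.
Absorbing cross-section = A = 72.50 m²; emitting surface = 2A = 145.0 m² (ratio 2).
εS·A_cross = εσ·A_surf·T⁴  ⇒  T⁴ = S/(2σ)   (ε cancels).
T⁴ = 4460/(2·5.67×10⁻⁸) = 3.933×10¹⁰ K⁴.
T = (3.933×10¹⁰)^(1/4).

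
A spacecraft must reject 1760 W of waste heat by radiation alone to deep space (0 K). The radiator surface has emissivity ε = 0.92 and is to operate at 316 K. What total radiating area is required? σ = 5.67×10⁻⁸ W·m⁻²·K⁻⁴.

P = εσA T⁴ ⇒ A = P/(εσT⁴).
T⁴ = 9.971×10⁹ K⁴.
A = 1760/(0.92 × 5.67×10⁻⁸ × 9.971×10⁹).

A ≈ 3.38 m²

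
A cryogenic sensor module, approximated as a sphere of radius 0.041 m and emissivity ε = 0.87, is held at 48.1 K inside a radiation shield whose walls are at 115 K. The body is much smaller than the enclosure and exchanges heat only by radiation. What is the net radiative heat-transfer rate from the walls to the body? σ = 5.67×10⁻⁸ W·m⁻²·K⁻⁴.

For a small grey body in a large enclosure: P_net = εσA(T_body⁴ − T_wall⁴).
A = 4πr² = 0.02112 m²; T_body⁴ − T_wall⁴ = 5.353×10⁶ − 1.749×10⁸ = -1.695×10⁸ K⁴.
|P_net| = 0.87·5.67×10⁻⁸·0.02112·1.695×10⁸.

P_net ≈ 0.177 W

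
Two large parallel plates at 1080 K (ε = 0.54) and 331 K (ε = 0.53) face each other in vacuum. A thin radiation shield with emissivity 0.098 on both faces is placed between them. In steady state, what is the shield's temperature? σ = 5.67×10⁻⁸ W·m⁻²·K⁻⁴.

T_s ≈ 911 K

In steady state the net flux on the hot side equals that on the cold side.
σ(T₁⁴−T_s⁴)/D₁ = σ(T_s⁴−T₂⁴)/D₂, with D₁ = 1/ε₁+1/ε_s−1 = 11.06, D₂ = 1/ε_s+1/ε₂−1 = 11.09.
Solve for T_s⁴: T_s⁴ = (D₂·T₁⁴ + D₁·T₂⁴)/(D₁+D₂) = 6.873×10¹¹ K⁴.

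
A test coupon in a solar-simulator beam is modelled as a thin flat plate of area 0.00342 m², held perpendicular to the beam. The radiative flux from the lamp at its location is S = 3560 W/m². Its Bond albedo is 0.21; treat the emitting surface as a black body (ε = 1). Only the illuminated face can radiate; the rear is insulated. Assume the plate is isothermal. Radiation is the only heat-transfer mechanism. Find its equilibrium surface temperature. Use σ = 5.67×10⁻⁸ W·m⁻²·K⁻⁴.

At equilibrium, absorbed power = emitted power.
Absorbing cross-section = A = 0.003420 m²; emitting surface = A = 0.003420 m² (ratio 1).
(1−a)S·A_cross = εσ·A_surf·T⁴  ⇒  T⁴ = (1−a)S/(1σ).
T⁴ = 0.790·3560/(1·5.67×10⁻⁸) = 4.960×10¹⁰ K⁴.
T = (4.960×10¹⁰)^(1/4).

T ≈ 472 K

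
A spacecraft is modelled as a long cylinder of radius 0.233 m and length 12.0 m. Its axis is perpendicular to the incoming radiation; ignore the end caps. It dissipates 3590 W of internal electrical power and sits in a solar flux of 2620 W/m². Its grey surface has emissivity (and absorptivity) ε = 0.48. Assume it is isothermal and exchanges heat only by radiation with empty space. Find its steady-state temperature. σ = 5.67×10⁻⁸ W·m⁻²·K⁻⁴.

At steady state, absorbed solar power + internal power = radiated power.
Absorbed: α·S·A_cross = 0.48·2620·5.592 = 7032 W (cross-section 2rL).
Total input = 7032 + 3590 = 10620 W.
Radiated: εσ·A_surf·T⁴ with A_surf = 2πrL = 17.57 m².
T⁴ = 10620/(0.48·5.67×10⁻⁸·17.57) = 2.222×10¹⁰ K⁴.

T ≈ 386 K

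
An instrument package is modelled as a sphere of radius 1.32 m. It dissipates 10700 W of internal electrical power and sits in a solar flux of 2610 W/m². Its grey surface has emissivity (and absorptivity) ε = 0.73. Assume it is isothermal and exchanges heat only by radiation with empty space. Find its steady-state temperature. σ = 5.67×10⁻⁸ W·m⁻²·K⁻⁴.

At steady state, absorbed solar power + internal power = radiated power.
Absorbed: α·S·A_cross = 0.73·2610·5.474 = 10430 W (cross-section πr²).
Total input = 10430 + 10700 = 21130 W.
Radiated: εσ·A_surf·T⁴ with A_surf = 4πr² = 21.90 m².
T⁴ = 21130/(0.73·5.67×10⁻⁸·21.90) = 2.331×10¹⁰ K⁴.

T ≈ 391 K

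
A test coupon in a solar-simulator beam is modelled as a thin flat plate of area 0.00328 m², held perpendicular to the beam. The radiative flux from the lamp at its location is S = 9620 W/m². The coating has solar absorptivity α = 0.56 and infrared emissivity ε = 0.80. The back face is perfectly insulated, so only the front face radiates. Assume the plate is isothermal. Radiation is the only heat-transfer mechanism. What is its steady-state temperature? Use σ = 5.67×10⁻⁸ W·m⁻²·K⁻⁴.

T ≈ 587 K

At equilibrium, absorbed power = emitted power.
Absorbing cross-section = A = 0.003280 m²; emitting surface = A = 0.003280 m² (ratio 1).
αS·A_cross = εσ·A_surf·T⁴  ⇒  T⁴ = αS/(ε·1σ).
T⁴ = 0.560·9620/(0.80·1·5.67×10⁻⁸) = 1.188×10¹¹ K⁴.
T = (1.188×10¹¹)^(1/4).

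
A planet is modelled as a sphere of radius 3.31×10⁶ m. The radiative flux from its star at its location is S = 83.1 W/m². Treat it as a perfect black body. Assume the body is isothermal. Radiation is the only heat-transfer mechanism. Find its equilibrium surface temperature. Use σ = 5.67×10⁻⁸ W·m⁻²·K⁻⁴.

T ≈ 138 K

At equilibrium, absorbed power = emitted power.
Absorbing cross-section = πr² = 3.442×10¹³ m²; emitting surface = 4πr² = 1.377×10¹⁴ m² (ratio 4).
S·A_cross = εσ·A_surf·T⁴  ⇒  T⁴ = S/(4σ).
T⁴ = 1.00·83.1/(4·5.67×10⁻⁸) = 3.664×10⁸ K⁴.
T = (3.664×10⁸)^(1/4).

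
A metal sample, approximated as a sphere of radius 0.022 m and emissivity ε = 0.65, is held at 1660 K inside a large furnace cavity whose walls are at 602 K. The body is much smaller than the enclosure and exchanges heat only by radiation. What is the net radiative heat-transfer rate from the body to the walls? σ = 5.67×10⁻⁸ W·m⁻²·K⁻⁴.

P_net ≈ 1670 W

For a small grey body in a large enclosure: P_net = εσA(T_body⁴ − T_wall⁴).
A = 4πr² = 0.006082 m²; T_body⁴ − T_wall⁴ = 7.593×10¹² − 1.313×10¹¹ = 7.462×10¹² K⁴.
|P_net| = 0.65·5.67×10⁻⁸·0.006082·7.462×10¹².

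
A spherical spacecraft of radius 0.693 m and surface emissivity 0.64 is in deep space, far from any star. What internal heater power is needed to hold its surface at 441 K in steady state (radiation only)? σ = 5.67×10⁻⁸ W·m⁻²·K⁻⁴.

P ≈ 8280 W

P = εσ·4πr²·T⁴.
4πr² = 6.035 m²; T⁴ = 3.782×10¹⁰ K⁴.
P = 0.64·5.67×10⁻⁸·6.035·3.782×10¹⁰.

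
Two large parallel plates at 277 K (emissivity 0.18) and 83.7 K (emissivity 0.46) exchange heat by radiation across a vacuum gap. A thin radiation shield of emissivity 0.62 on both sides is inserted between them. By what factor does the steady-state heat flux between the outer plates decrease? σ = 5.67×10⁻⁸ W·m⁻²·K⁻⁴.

Without shield: q₀ = σΔ(T⁴)/(1/ε₁+1/ε₂−1) with denominator 6.729.
With shield the two gaps are in series; the resistances add: (1/ε₁+1/ε_s−1)+(1/ε_s+1/ε₂−1) = 6.168+2.787 = 8.955.
Heat-flux ratio q₀/q = 8.955/6.729.

factor ≈ 1.33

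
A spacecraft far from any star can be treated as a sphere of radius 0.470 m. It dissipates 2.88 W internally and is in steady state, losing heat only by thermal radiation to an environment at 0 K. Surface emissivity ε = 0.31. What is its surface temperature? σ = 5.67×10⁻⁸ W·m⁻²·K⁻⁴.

Steady state: internal power = radiated power, P = εσA T⁴.
Radiating area A = 4πr² = 2.776 m².
T⁴ = P/(εσA) = 2.88/(0.31·5.67×10⁻⁸·2.776) = 5.903×10⁷ K⁴.
T = (5.903×10⁷)^(1/4).

T ≈ 87.7 K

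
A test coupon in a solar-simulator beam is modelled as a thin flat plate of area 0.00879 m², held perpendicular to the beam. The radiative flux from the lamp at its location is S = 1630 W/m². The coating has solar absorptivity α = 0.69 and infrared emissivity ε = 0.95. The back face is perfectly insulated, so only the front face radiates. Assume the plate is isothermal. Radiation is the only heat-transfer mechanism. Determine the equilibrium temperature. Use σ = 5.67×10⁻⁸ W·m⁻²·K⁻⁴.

At equilibrium, absorbed power = emitted power.
Absorbing cross-section = A = 0.008790 m²; emitting surface = A = 0.008790 m² (ratio 1).
αS·A_cross = εσ·A_surf·T⁴  ⇒  T⁴ = αS/(ε·1σ).
T⁴ = 0.690·1630/(0.95·1·5.67×10⁻⁸) = 2.088×10¹⁰ K⁴.
T = (2.088×10¹⁰)^(1/4).

T ≈ 380 K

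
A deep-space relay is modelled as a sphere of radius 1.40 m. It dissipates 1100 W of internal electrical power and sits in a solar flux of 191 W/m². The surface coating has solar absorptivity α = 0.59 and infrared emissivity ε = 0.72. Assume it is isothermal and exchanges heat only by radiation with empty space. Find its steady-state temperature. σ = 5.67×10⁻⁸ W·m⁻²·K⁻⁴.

T ≈ 206 K

At steady state, absorbed solar power + internal power = radiated power.
Absorbed: α·S·A_cross = 0.59·191·6.158 = 693.9 W (cross-section πr²).
Total input = 693.9 + 1100 = 1794 W.
Radiated: εσ·A_surf·T⁴ with A_surf = 4πr² = 24.63 m².
T⁴ = 1794/(0.72·5.67×10⁻⁸·24.63) = 1.784×10⁹ K⁴.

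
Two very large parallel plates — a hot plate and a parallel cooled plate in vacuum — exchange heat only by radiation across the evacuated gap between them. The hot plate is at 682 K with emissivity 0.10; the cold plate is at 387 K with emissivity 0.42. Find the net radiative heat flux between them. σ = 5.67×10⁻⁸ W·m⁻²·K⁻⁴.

For two infinite grey parallel plates, q = σ(T₁⁴ − T₂⁴)/(1/ε₁ + 1/ε₂ − 1).
T₁⁴ − T₂⁴ = 2.163×10¹¹ − 2.243×10¹⁰ = 1.939×10¹¹ K⁴.
1/ε₁ + 1/ε₂ − 1 = 10.00 + 2.381 − 1 = 11.38.
q = 5.67×10⁻⁸ × 1.939×10¹¹ / 11.38.

q ≈ 966 W/m²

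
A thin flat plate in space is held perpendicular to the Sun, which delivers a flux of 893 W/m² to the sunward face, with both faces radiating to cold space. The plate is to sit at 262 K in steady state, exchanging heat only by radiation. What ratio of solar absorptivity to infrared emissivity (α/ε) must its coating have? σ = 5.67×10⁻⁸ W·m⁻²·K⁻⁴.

α/ε ≈ 0.598

Balance: αS·A = εσ·2A·T⁴ ⇒ α/ε = 2σT⁴/S.
α/ε = 2·5.67×10⁻⁸·(262)⁴/893 = 2·5.67×10⁻⁸·4.712×10⁹/893.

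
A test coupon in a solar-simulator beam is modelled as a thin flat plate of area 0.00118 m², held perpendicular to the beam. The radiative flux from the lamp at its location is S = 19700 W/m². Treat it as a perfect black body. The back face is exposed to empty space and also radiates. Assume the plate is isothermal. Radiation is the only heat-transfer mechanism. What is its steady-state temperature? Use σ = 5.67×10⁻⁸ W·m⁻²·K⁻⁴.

At equilibrium, absorbed power = emitted power.
Absorbing cross-section = A = 0.001180 m²; emitting surface = 2A = 0.002360 m² (ratio 2).
S·A_cross = εσ·A_surf·T⁴  ⇒  T⁴ = S/(2σ).
T⁴ = 1.00·19700/(2·5.67×10⁻⁸) = 1.737×10¹¹ K⁴.
T = (1.737×10¹¹)^(1/4).

T ≈ 646 K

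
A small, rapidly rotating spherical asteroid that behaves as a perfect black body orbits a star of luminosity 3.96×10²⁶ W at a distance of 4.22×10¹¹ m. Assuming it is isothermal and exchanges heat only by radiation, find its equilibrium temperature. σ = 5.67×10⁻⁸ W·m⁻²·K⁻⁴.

First find the stellar flux at distance d: S = L/(4πd²) = 3.96×10²⁶/(4π·(4.22×10¹¹)²) = 177.0 W/m².
For an isothermal sphere, absorbed (1−a)S·πr² = emitted σ·4πr²·T⁴, so T⁴ = (1−a)S/(4σ).
T⁴ = 1.00·177.0/(4·5.67×10⁻⁸) = 7.802×10⁸ K⁴.

T ≈ 167 K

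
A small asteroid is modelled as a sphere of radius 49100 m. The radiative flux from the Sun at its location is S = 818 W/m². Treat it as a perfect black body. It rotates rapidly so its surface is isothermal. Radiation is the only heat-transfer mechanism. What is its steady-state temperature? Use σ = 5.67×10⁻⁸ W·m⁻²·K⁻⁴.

At equilibrium, absorbed power = emitted power.
Absorbing cross-section = πr² = 7.574×10⁹ m²; emitting surface = 4πr² = 3.030×10¹⁰ m² (ratio 4).
S·A_cross = εσ·A_surf·T⁴  ⇒  T⁴ = S/(4σ).
T⁴ = 1.00·818/(4·5.67×10⁻⁸) = 3.607×10⁹ K⁴.
T = (3.607×10⁹)^(1/4).

T ≈ 245 K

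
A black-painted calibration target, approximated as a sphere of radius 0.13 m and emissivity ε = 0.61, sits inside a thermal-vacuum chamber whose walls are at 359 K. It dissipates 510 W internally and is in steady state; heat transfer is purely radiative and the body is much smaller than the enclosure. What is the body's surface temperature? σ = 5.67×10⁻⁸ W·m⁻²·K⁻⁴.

T ≈ 542 K

For a small grey body in a large enclosure, net radiated power = εσA(T⁴ − T_w⁴).
Steady state: P = εσA(T⁴ − T_w⁴) with A = 4πr² = 0.2124 m².
T⁴ = P/(εσA) + T_w⁴ = 510/(0.61·5.67×10⁻⁸·0.2124) + (359)⁴
    = 6.943×10¹⁰ + 1.661×10¹⁰ = 8.604×10¹⁰ K⁴.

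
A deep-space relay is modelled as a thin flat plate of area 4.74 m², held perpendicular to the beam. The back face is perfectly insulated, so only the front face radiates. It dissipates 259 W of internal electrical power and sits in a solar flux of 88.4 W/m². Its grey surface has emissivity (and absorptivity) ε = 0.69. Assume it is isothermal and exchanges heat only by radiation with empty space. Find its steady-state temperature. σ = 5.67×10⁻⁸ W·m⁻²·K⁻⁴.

T ≈ 233 K

At steady state, absorbed solar power + internal power = radiated power.
Absorbed: α·S·A_cross = 0.69·88.4·4.740 = 289.1 W (cross-section A).
Total input = 289.1 + 259 = 548.1 W.
Radiated: εσ·A_surf·T⁴ with A_surf = A = 4.740 m².
T⁴ = 548.1/(0.69·5.67×10⁻⁸·4.740) = 2.956×10⁹ K⁴.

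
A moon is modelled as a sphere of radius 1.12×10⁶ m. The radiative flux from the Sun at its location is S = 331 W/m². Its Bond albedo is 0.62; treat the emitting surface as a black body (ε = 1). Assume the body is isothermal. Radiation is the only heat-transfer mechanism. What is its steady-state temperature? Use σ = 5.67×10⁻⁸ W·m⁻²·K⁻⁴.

T ≈ 153 K

At equilibrium, absorbed power = emitted power.
Absorbing cross-section = πr² = 3.941×10¹² m²; emitting surface = 4πr² = 1.576×10¹³ m² (ratio 4).
(1−a)S·A_cross = εσ·A_surf·T⁴  ⇒  T⁴ = (1−a)S/(4σ).
T⁴ = 0.380·331/(4·5.67×10⁻⁸) = 5.546×10⁸ K⁴.
T = (5.546×10⁸)^(1/4).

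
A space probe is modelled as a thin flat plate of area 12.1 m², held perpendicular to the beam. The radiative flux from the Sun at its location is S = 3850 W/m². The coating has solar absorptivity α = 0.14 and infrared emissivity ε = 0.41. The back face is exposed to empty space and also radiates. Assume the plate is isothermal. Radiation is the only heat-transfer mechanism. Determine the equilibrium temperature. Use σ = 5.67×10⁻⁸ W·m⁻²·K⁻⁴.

T ≈ 328 K

At equilibrium, absorbed power = emitted power.
Absorbing cross-section = A = 12.10 m²; emitting surface = 2A = 24.20 m² (ratio 2).
αS·A_cross = εσ·A_surf·T⁴  ⇒  T⁴ = αS/(ε·2σ).
T⁴ = 0.140·3850/(0.41·2·5.67×10⁻⁸) = 1.159×10¹⁰ K⁴.
T = (1.159×10¹⁰)^(1/4).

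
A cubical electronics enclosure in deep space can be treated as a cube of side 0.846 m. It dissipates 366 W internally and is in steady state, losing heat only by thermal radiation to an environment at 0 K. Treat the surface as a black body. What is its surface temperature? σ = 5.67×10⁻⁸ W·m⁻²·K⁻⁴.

T ≈ 197 K

Steady state: internal power = radiated power, P = εσA T⁴.
Radiating area A = 6L² = 4.294 m².
T⁴ = P/(εσA) = 366/(1.0·5.67×10⁻⁸·4.294) = 1.503×10⁹ K⁴.
T = (1.503×10⁹)^(1/4).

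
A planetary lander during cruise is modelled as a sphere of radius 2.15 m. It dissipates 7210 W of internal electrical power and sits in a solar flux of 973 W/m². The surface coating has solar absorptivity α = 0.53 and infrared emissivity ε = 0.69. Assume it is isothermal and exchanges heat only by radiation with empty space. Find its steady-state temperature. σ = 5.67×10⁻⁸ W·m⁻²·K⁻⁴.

At steady state, absorbed solar power + internal power = radiated power.
Absorbed: α·S·A_cross = 0.53·973·14.52 = 7489 W (cross-section πr²).
Total input = 7489 + 7210 = 14700 W.
Radiated: εσ·A_surf·T⁴ with A_surf = 4πr² = 58.09 m².
T⁴ = 14700/(0.69·5.67×10⁻⁸·58.09) = 6.468×10⁹ K⁴.

T ≈ 284 K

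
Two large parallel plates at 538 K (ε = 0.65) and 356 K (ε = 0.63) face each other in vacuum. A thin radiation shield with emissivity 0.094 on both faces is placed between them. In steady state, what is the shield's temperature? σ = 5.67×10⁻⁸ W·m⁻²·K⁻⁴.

In steady state the net flux on the hot side equals that on the cold side.
σ(T₁⁴−T_s⁴)/D₁ = σ(T_s⁴−T₂⁴)/D₂, with D₁ = 1/ε₁+1/ε_s−1 = 11.18, D₂ = 1/ε_s+1/ε₂−1 = 11.23.
Solve for T_s⁴: T_s⁴ = (D₂·T₁⁴ + D₁·T₂⁴)/(D₁+D₂) = 4.999×10¹⁰ K⁴.

T_s ≈ 473 K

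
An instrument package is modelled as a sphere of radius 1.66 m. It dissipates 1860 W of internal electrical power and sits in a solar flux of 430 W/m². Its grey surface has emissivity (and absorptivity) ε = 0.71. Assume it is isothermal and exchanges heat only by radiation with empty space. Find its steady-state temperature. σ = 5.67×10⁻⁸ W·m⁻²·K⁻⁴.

T ≈ 238 K

At steady state, absorbed solar power + internal power = radiated power.
Absorbed: α·S·A_cross = 0.71·430·8.657 = 2643 W (cross-section πr²).
Total input = 2643 + 1860 = 4503 W.
Radiated: εσ·A_surf·T⁴ with A_surf = 4πr² = 34.63 m².
T⁴ = 4503/(0.71·5.67×10⁻⁸·34.63) = 3.230×10⁹ K⁴.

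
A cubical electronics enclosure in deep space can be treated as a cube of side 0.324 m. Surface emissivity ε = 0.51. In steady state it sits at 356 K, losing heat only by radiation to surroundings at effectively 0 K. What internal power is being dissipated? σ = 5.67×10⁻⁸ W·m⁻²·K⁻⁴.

Steady state: P = εσA T⁴.
A = 6L² = 0.6299 m²; T⁴ = (356)⁴ = 1.606×10¹⁰ K⁴.
P = 0.51 × 5.67×10⁻⁸ × 0.6299 × 1.606×10¹⁰.

P ≈ 293 W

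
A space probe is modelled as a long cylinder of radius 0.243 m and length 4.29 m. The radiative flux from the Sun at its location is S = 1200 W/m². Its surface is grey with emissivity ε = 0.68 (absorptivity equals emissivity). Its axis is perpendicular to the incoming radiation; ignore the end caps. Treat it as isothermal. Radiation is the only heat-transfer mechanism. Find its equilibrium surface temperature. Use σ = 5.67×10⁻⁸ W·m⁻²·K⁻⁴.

At equilibrium, absorbed power = emitted power.
Absorbing cross-section = 2rL = 2.085 m²; emitting surface = 2πrL = 6.550 m² (ratio π).
εS·A_cross = εσ·A_surf·T⁴  ⇒  T⁴ = S/(πσ)   (ε cancels).
T⁴ = 1200/(π·5.67×10⁻⁸) = 6.737×10⁹ K⁴.
T = (6.737×10⁹)^(1/4).

T ≈ 286 K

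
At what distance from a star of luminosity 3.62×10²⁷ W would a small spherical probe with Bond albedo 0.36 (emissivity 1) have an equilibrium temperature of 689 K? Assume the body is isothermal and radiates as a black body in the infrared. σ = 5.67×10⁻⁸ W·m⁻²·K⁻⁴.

d ≈ 6.01×10¹⁰ m

For an isothermal black-emitting sphere, (1−a)S·πr² = σ·4πr²·T⁴ ⇒ S = 4σT⁴/(1−a).
S = 4·5.67×10⁻⁸·(689)⁴/0.640 = 79860 W/m².
Flux falls as S = L/(4πd²), so d = √(L/(4πS)) = √(3.62×10²⁷/(4π·79860)).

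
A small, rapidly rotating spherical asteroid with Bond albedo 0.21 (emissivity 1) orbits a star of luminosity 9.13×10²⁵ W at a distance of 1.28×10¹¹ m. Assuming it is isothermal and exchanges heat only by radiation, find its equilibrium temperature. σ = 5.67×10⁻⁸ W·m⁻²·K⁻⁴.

First find the stellar flux at distance d: S = L/(4πd²) = 9.13×10²⁵/(4π·(1.28×10¹¹)²) = 443.4 W/m².
For an isothermal sphere, absorbed (1−a)S·πr² = emitted σ·4πr²·T⁴, so T⁴ = (1−a)S/(4σ).
T⁴ = 0.790·443.4/(4·5.67×10⁻⁸) = 1.545×10⁹ K⁴.

T ≈ 198 K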